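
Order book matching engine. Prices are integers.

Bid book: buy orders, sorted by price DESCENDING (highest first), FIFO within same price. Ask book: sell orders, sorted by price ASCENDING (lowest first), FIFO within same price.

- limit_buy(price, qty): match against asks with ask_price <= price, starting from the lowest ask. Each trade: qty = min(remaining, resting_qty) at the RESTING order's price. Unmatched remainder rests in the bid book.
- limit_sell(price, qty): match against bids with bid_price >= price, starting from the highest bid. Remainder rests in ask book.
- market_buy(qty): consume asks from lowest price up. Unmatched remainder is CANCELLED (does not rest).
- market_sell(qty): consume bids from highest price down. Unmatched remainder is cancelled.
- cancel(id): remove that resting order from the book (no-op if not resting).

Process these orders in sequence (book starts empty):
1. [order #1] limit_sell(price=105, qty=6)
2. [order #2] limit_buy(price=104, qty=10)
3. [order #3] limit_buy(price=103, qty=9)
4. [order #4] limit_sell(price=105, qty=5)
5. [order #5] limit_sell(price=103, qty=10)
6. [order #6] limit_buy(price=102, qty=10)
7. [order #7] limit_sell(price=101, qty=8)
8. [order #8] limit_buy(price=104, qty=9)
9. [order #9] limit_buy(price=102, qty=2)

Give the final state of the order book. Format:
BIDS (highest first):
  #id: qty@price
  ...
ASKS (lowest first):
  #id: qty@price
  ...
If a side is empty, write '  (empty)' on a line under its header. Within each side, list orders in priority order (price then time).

Answer: BIDS (highest first):
  #8: 9@104
  #3: 1@103
  #6: 10@102
  #9: 2@102
ASKS (lowest first):
  #1: 6@105
  #4: 5@105

Derivation:
After op 1 [order #1] limit_sell(price=105, qty=6): fills=none; bids=[-] asks=[#1:6@105]
After op 2 [order #2] limit_buy(price=104, qty=10): fills=none; bids=[#2:10@104] asks=[#1:6@105]
After op 3 [order #3] limit_buy(price=103, qty=9): fills=none; bids=[#2:10@104 #3:9@103] asks=[#1:6@105]
After op 4 [order #4] limit_sell(price=105, qty=5): fills=none; bids=[#2:10@104 #3:9@103] asks=[#1:6@105 #4:5@105]
After op 5 [order #5] limit_sell(price=103, qty=10): fills=#2x#5:10@104; bids=[#3:9@103] asks=[#1:6@105 #4:5@105]
After op 6 [order #6] limit_buy(price=102, qty=10): fills=none; bids=[#3:9@103 #6:10@102] asks=[#1:6@105 #4:5@105]
After op 7 [order #7] limit_sell(price=101, qty=8): fills=#3x#7:8@103; bids=[#3:1@103 #6:10@102] asks=[#1:6@105 #4:5@105]
After op 8 [order #8] limit_buy(price=104, qty=9): fills=none; bids=[#8:9@104 #3:1@103 #6:10@102] asks=[#1:6@105 #4:5@105]
After op 9 [order #9] limit_buy(price=102, qty=2): fills=none; bids=[#8:9@104 #3:1@103 #6:10@102 #9:2@102] asks=[#1:6@105 #4:5@105]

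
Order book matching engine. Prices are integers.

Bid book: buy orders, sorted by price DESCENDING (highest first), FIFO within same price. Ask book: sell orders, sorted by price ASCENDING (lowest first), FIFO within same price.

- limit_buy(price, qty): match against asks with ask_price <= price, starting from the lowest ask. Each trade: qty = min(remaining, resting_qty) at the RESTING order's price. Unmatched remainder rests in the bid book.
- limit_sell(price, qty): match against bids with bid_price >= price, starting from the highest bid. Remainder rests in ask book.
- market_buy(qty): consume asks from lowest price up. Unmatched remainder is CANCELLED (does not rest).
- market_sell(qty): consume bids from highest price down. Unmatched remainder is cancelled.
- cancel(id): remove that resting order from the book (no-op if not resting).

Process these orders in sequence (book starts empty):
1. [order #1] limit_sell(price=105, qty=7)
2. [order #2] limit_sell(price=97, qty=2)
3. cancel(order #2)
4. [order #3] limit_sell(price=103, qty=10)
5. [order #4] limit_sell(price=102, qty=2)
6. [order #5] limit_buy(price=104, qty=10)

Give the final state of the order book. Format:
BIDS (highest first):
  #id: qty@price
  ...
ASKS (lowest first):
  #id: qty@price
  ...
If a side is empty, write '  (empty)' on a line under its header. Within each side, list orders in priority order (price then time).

Answer: BIDS (highest first):
  (empty)
ASKS (lowest first):
  #3: 2@103
  #1: 7@105

Derivation:
After op 1 [order #1] limit_sell(price=105, qty=7): fills=none; bids=[-] asks=[#1:7@105]
After op 2 [order #2] limit_sell(price=97, qty=2): fills=none; bids=[-] asks=[#2:2@97 #1:7@105]
After op 3 cancel(order #2): fills=none; bids=[-] asks=[#1:7@105]
After op 4 [order #3] limit_sell(price=103, qty=10): fills=none; bids=[-] asks=[#3:10@103 #1:7@105]
After op 5 [order #4] limit_sell(price=102, qty=2): fills=none; bids=[-] asks=[#4:2@102 #3:10@103 #1:7@105]
After op 6 [order #5] limit_buy(price=104, qty=10): fills=#5x#4:2@102 #5x#3:8@103; bids=[-] asks=[#3:2@103 #1:7@105]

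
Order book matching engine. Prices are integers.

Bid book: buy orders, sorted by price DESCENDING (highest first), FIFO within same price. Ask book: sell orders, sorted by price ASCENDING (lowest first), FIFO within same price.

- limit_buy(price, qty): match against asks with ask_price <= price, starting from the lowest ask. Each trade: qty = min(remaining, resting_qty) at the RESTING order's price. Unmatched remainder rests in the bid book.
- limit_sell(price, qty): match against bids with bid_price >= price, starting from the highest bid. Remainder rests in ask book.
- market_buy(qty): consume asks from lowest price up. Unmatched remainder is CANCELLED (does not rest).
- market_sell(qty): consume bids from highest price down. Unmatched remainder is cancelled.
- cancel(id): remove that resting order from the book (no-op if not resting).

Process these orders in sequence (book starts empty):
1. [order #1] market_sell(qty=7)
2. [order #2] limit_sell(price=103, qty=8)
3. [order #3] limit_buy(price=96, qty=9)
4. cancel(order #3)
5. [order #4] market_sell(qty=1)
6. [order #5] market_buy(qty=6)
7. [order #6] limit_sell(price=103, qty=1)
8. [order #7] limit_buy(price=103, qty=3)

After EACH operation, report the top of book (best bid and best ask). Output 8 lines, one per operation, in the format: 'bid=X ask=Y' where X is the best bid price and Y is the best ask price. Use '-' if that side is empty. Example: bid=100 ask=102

After op 1 [order #1] market_sell(qty=7): fills=none; bids=[-] asks=[-]
After op 2 [order #2] limit_sell(price=103, qty=8): fills=none; bids=[-] asks=[#2:8@103]
After op 3 [order #3] limit_buy(price=96, qty=9): fills=none; bids=[#3:9@96] asks=[#2:8@103]
After op 4 cancel(order #3): fills=none; bids=[-] asks=[#2:8@103]
After op 5 [order #4] market_sell(qty=1): fills=none; bids=[-] asks=[#2:8@103]
After op 6 [order #5] market_buy(qty=6): fills=#5x#2:6@103; bids=[-] asks=[#2:2@103]
After op 7 [order #6] limit_sell(price=103, qty=1): fills=none; bids=[-] asks=[#2:2@103 #6:1@103]
After op 8 [order #7] limit_buy(price=103, qty=3): fills=#7x#2:2@103 #7x#6:1@103; bids=[-] asks=[-]

Answer: bid=- ask=-
bid=- ask=103
bid=96 ask=103
bid=- ask=103
bid=- ask=103
bid=- ask=103
bid=- ask=103
bid=- ask=-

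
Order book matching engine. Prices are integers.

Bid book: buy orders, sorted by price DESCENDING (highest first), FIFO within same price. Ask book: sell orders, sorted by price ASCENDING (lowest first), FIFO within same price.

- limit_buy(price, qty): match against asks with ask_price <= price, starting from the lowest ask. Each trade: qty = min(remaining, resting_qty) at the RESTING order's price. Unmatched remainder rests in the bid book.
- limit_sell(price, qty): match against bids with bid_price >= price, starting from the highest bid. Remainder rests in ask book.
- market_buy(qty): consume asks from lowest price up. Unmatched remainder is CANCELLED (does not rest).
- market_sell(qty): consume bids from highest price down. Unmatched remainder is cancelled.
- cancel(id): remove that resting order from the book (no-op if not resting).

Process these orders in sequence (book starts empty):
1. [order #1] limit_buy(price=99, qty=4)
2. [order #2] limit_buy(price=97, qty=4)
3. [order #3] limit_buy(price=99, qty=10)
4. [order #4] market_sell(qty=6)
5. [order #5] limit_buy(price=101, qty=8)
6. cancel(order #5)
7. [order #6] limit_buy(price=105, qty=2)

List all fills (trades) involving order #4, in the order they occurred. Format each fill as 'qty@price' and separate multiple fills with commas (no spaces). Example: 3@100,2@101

After op 1 [order #1] limit_buy(price=99, qty=4): fills=none; bids=[#1:4@99] asks=[-]
After op 2 [order #2] limit_buy(price=97, qty=4): fills=none; bids=[#1:4@99 #2:4@97] asks=[-]
After op 3 [order #3] limit_buy(price=99, qty=10): fills=none; bids=[#1:4@99 #3:10@99 #2:4@97] asks=[-]
After op 4 [order #4] market_sell(qty=6): fills=#1x#4:4@99 #3x#4:2@99; bids=[#3:8@99 #2:4@97] asks=[-]
After op 5 [order #5] limit_buy(price=101, qty=8): fills=none; bids=[#5:8@101 #3:8@99 #2:4@97] asks=[-]
After op 6 cancel(order #5): fills=none; bids=[#3:8@99 #2:4@97] asks=[-]
After op 7 [order #6] limit_buy(price=105, qty=2): fills=none; bids=[#6:2@105 #3:8@99 #2:4@97] asks=[-]

Answer: 4@99,2@99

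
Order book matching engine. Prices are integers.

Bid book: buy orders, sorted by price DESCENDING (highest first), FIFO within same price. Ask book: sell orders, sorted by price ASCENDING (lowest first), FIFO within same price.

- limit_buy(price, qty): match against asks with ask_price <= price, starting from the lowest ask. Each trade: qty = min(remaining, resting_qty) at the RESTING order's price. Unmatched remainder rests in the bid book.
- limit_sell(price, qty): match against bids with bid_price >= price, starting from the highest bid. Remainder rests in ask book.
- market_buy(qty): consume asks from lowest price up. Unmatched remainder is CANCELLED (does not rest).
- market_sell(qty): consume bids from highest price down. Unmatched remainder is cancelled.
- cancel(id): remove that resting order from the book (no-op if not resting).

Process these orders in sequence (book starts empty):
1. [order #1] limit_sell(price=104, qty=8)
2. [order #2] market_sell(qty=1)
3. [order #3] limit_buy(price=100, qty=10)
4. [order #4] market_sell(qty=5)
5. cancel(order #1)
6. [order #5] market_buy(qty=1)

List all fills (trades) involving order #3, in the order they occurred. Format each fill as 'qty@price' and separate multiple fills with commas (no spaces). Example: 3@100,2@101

Answer: 5@100

Derivation:
After op 1 [order #1] limit_sell(price=104, qty=8): fills=none; bids=[-] asks=[#1:8@104]
After op 2 [order #2] market_sell(qty=1): fills=none; bids=[-] asks=[#1:8@104]
After op 3 [order #3] limit_buy(price=100, qty=10): fills=none; bids=[#3:10@100] asks=[#1:8@104]
After op 4 [order #4] market_sell(qty=5): fills=#3x#4:5@100; bids=[#3:5@100] asks=[#1:8@104]
After op 5 cancel(order #1): fills=none; bids=[#3:5@100] asks=[-]
After op 6 [order #5] market_buy(qty=1): fills=none; bids=[#3:5@100] asks=[-]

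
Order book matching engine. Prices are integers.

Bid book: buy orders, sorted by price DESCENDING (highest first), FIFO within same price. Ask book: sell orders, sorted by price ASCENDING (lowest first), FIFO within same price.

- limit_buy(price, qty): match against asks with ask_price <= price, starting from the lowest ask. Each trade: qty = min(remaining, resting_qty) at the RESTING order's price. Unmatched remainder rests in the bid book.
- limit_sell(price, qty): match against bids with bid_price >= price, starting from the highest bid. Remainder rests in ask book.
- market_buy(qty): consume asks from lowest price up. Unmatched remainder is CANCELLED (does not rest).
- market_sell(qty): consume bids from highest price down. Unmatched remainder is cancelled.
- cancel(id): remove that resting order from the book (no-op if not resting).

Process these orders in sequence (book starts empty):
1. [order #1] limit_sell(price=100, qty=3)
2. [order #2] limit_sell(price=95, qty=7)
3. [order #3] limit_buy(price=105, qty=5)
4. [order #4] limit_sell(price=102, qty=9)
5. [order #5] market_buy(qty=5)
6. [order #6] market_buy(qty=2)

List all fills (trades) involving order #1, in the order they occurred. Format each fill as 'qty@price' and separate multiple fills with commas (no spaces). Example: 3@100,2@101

After op 1 [order #1] limit_sell(price=100, qty=3): fills=none; bids=[-] asks=[#1:3@100]
After op 2 [order #2] limit_sell(price=95, qty=7): fills=none; bids=[-] asks=[#2:7@95 #1:3@100]
After op 3 [order #3] limit_buy(price=105, qty=5): fills=#3x#2:5@95; bids=[-] asks=[#2:2@95 #1:3@100]
After op 4 [order #4] limit_sell(price=102, qty=9): fills=none; bids=[-] asks=[#2:2@95 #1:3@100 #4:9@102]
After op 5 [order #5] market_buy(qty=5): fills=#5x#2:2@95 #5x#1:3@100; bids=[-] asks=[#4:9@102]
After op 6 [order #6] market_buy(qty=2): fills=#6x#4:2@102; bids=[-] asks=[#4:7@102]

Answer: 3@100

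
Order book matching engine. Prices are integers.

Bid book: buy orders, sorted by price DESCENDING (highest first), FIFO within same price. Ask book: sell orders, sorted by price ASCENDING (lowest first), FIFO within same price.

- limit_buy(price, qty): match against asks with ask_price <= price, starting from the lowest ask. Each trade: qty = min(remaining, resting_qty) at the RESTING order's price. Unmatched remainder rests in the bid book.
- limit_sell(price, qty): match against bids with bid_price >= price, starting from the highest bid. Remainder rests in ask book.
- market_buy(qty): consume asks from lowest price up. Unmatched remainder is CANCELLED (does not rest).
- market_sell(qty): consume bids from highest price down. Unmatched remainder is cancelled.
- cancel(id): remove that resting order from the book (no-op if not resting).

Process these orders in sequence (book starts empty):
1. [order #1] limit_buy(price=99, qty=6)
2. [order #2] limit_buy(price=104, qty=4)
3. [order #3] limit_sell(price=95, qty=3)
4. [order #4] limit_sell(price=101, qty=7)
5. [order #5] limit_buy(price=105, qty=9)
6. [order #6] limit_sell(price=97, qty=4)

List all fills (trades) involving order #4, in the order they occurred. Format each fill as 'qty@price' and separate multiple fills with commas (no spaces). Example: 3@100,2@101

After op 1 [order #1] limit_buy(price=99, qty=6): fills=none; bids=[#1:6@99] asks=[-]
After op 2 [order #2] limit_buy(price=104, qty=4): fills=none; bids=[#2:4@104 #1:6@99] asks=[-]
After op 3 [order #3] limit_sell(price=95, qty=3): fills=#2x#3:3@104; bids=[#2:1@104 #1:6@99] asks=[-]
After op 4 [order #4] limit_sell(price=101, qty=7): fills=#2x#4:1@104; bids=[#1:6@99] asks=[#4:6@101]
After op 5 [order #5] limit_buy(price=105, qty=9): fills=#5x#4:6@101; bids=[#5:3@105 #1:6@99] asks=[-]
After op 6 [order #6] limit_sell(price=97, qty=4): fills=#5x#6:3@105 #1x#6:1@99; bids=[#1:5@99] asks=[-]

Answer: 1@104,6@101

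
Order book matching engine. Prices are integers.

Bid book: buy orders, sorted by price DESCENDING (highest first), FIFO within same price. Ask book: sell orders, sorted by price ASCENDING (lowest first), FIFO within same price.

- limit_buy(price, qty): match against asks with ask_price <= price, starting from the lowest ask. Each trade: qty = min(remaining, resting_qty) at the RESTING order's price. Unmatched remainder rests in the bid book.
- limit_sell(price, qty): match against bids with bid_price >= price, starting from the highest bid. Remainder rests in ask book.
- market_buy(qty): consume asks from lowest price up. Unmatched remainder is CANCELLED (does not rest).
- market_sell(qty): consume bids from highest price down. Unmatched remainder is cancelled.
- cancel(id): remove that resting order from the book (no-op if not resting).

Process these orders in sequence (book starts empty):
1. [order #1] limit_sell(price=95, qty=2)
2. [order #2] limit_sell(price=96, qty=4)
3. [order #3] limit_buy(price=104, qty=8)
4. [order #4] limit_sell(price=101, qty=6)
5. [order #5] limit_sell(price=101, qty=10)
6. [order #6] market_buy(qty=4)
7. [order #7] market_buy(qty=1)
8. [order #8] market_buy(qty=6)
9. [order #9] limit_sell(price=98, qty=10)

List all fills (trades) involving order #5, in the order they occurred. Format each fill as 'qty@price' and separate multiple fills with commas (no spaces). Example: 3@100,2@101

After op 1 [order #1] limit_sell(price=95, qty=2): fills=none; bids=[-] asks=[#1:2@95]
After op 2 [order #2] limit_sell(price=96, qty=4): fills=none; bids=[-] asks=[#1:2@95 #2:4@96]
After op 3 [order #3] limit_buy(price=104, qty=8): fills=#3x#1:2@95 #3x#2:4@96; bids=[#3:2@104] asks=[-]
After op 4 [order #4] limit_sell(price=101, qty=6): fills=#3x#4:2@104; bids=[-] asks=[#4:4@101]
After op 5 [order #5] limit_sell(price=101, qty=10): fills=none; bids=[-] asks=[#4:4@101 #5:10@101]
After op 6 [order #6] market_buy(qty=4): fills=#6x#4:4@101; bids=[-] asks=[#5:10@101]
After op 7 [order #7] market_buy(qty=1): fills=#7x#5:1@101; bids=[-] asks=[#5:9@101]
After op 8 [order #8] market_buy(qty=6): fills=#8x#5:6@101; bids=[-] asks=[#5:3@101]
After op 9 [order #9] limit_sell(price=98, qty=10): fills=none; bids=[-] asks=[#9:10@98 #5:3@101]

Answer: 1@101,6@101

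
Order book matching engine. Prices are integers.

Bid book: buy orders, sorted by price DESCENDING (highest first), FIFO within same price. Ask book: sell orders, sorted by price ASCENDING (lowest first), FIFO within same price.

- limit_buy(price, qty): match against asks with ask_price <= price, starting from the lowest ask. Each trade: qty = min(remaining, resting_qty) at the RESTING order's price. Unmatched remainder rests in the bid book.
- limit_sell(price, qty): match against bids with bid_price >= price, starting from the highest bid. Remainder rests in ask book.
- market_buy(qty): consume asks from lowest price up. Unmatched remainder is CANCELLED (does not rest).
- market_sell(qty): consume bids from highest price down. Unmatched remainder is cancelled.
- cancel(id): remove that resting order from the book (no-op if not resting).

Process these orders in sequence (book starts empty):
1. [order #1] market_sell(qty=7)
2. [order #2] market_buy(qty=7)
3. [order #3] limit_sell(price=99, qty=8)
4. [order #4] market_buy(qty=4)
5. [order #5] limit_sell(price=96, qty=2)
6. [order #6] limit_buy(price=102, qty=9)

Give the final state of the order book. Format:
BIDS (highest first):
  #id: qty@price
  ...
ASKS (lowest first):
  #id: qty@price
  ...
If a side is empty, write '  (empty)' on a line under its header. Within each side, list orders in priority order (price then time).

Answer: BIDS (highest first):
  #6: 3@102
ASKS (lowest first):
  (empty)

Derivation:
After op 1 [order #1] market_sell(qty=7): fills=none; bids=[-] asks=[-]
After op 2 [order #2] market_buy(qty=7): fills=none; bids=[-] asks=[-]
After op 3 [order #3] limit_sell(price=99, qty=8): fills=none; bids=[-] asks=[#3:8@99]
After op 4 [order #4] market_buy(qty=4): fills=#4x#3:4@99; bids=[-] asks=[#3:4@99]
After op 5 [order #5] limit_sell(price=96, qty=2): fills=none; bids=[-] asks=[#5:2@96 #3:4@99]
After op 6 [order #6] limit_buy(price=102, qty=9): fills=#6x#5:2@96 #6x#3:4@99; bids=[#6:3@102] asks=[-]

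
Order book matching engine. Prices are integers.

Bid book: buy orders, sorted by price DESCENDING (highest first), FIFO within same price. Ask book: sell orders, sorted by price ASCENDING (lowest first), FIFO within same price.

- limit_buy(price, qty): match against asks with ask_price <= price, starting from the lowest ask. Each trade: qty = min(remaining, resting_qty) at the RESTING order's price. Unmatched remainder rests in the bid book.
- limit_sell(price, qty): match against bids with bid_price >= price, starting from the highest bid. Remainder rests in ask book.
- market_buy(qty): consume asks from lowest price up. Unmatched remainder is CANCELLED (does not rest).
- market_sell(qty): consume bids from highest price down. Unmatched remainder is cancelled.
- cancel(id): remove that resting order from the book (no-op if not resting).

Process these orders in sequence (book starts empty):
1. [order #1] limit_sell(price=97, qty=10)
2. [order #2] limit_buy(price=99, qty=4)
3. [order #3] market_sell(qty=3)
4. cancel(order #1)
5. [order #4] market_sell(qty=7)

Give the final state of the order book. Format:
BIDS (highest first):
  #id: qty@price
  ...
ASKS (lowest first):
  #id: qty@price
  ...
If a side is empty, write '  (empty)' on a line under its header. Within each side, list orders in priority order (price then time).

Answer: BIDS (highest first):
  (empty)
ASKS (lowest first):
  (empty)

Derivation:
After op 1 [order #1] limit_sell(price=97, qty=10): fills=none; bids=[-] asks=[#1:10@97]
After op 2 [order #2] limit_buy(price=99, qty=4): fills=#2x#1:4@97; bids=[-] asks=[#1:6@97]
After op 3 [order #3] market_sell(qty=3): fills=none; bids=[-] asks=[#1:6@97]
After op 4 cancel(order #1): fills=none; bids=[-] asks=[-]
After op 5 [order #4] market_sell(qty=7): fills=none; bids=[-] asks=[-]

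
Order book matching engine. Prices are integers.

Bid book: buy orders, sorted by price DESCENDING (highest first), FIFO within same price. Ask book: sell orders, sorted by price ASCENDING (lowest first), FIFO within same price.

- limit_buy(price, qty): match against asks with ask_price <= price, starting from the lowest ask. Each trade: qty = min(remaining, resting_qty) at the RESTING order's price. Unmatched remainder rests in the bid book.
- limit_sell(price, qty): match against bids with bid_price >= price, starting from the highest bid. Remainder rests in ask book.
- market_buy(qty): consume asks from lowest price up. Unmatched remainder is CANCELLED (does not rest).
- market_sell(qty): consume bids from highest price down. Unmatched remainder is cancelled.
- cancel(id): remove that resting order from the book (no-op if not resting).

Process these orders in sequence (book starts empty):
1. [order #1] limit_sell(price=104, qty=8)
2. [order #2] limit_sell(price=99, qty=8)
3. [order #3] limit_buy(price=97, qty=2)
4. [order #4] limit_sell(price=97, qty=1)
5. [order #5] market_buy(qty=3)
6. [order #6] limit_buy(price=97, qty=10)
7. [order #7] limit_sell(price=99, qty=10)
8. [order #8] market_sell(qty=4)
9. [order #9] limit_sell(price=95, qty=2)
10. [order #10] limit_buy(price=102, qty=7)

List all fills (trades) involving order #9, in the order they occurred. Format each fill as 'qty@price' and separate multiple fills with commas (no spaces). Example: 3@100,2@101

Answer: 2@97

Derivation:
After op 1 [order #1] limit_sell(price=104, qty=8): fills=none; bids=[-] asks=[#1:8@104]
After op 2 [order #2] limit_sell(price=99, qty=8): fills=none; bids=[-] asks=[#2:8@99 #1:8@104]
After op 3 [order #3] limit_buy(price=97, qty=2): fills=none; bids=[#3:2@97] asks=[#2:8@99 #1:8@104]
After op 4 [order #4] limit_sell(price=97, qty=1): fills=#3x#4:1@97; bids=[#3:1@97] asks=[#2:8@99 #1:8@104]
After op 5 [order #5] market_buy(qty=3): fills=#5x#2:3@99; bids=[#3:1@97] asks=[#2:5@99 #1:8@104]
After op 6 [order #6] limit_buy(price=97, qty=10): fills=none; bids=[#3:1@97 #6:10@97] asks=[#2:5@99 #1:8@104]
After op 7 [order #7] limit_sell(price=99, qty=10): fills=none; bids=[#3:1@97 #6:10@97] asks=[#2:5@99 #7:10@99 #1:8@104]
After op 8 [order #8] market_sell(qty=4): fills=#3x#8:1@97 #6x#8:3@97; bids=[#6:7@97] asks=[#2:5@99 #7:10@99 #1:8@104]
After op 9 [order #9] limit_sell(price=95, qty=2): fills=#6x#9:2@97; bids=[#6:5@97] asks=[#2:5@99 #7:10@99 #1:8@104]
After op 10 [order #10] limit_buy(price=102, qty=7): fills=#10x#2:5@99 #10x#7:2@99; bids=[#6:5@97] asks=[#7:8@99 #1:8@104]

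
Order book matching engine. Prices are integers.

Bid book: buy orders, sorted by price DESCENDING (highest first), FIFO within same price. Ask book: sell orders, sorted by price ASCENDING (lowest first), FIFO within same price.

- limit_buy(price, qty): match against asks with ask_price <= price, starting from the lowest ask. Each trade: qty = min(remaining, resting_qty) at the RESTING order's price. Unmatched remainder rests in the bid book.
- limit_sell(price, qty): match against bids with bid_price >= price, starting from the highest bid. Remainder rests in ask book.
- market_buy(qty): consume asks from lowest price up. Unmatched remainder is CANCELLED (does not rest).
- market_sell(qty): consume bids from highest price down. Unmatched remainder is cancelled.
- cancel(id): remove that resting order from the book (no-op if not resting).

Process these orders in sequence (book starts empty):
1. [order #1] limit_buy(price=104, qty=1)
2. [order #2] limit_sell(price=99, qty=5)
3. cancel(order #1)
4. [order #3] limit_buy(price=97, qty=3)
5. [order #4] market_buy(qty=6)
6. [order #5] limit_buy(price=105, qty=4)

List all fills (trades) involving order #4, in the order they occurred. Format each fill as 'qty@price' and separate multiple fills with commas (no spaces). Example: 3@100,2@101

After op 1 [order #1] limit_buy(price=104, qty=1): fills=none; bids=[#1:1@104] asks=[-]
After op 2 [order #2] limit_sell(price=99, qty=5): fills=#1x#2:1@104; bids=[-] asks=[#2:4@99]
After op 3 cancel(order #1): fills=none; bids=[-] asks=[#2:4@99]
After op 4 [order #3] limit_buy(price=97, qty=3): fills=none; bids=[#3:3@97] asks=[#2:4@99]
After op 5 [order #4] market_buy(qty=6): fills=#4x#2:4@99; bids=[#3:3@97] asks=[-]
After op 6 [order #5] limit_buy(price=105, qty=4): fills=none; bids=[#5:4@105 #3:3@97] asks=[-]

Answer: 4@99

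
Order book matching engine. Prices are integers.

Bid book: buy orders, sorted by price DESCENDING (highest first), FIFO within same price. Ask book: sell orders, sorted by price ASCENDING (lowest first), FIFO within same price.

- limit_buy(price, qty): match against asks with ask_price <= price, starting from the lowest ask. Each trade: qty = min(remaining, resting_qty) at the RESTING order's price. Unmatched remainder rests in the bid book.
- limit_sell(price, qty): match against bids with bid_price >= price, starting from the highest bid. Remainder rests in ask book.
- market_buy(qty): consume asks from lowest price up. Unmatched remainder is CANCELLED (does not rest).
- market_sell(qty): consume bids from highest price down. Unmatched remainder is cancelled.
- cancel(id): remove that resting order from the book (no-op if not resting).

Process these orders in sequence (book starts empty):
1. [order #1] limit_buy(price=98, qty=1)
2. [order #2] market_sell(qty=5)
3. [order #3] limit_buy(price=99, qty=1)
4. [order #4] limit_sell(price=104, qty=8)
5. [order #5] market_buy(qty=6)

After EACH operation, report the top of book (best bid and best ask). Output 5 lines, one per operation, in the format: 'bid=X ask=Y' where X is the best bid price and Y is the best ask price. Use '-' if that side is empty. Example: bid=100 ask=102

After op 1 [order #1] limit_buy(price=98, qty=1): fills=none; bids=[#1:1@98] asks=[-]
After op 2 [order #2] market_sell(qty=5): fills=#1x#2:1@98; bids=[-] asks=[-]
After op 3 [order #3] limit_buy(price=99, qty=1): fills=none; bids=[#3:1@99] asks=[-]
After op 4 [order #4] limit_sell(price=104, qty=8): fills=none; bids=[#3:1@99] asks=[#4:8@104]
After op 5 [order #5] market_buy(qty=6): fills=#5x#4:6@104; bids=[#3:1@99] asks=[#4:2@104]

Answer: bid=98 ask=-
bid=- ask=-
bid=99 ask=-
bid=99 ask=104
bid=99 ask=104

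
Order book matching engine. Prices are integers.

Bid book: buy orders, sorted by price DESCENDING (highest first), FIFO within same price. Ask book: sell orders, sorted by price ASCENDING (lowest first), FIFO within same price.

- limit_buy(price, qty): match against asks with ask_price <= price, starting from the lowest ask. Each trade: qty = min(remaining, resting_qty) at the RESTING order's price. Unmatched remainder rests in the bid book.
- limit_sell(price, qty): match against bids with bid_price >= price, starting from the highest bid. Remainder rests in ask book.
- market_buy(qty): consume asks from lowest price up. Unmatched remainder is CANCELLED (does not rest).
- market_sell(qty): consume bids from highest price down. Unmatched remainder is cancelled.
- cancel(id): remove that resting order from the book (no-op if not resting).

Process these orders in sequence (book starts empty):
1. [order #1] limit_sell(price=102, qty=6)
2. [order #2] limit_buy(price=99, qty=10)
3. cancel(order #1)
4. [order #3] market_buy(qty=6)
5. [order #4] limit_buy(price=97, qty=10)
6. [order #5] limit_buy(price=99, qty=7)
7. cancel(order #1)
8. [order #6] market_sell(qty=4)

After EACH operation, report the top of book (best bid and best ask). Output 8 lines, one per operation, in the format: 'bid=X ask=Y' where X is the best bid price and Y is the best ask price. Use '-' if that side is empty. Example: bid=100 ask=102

Answer: bid=- ask=102
bid=99 ask=102
bid=99 ask=-
bid=99 ask=-
bid=99 ask=-
bid=99 ask=-
bid=99 ask=-
bid=99 ask=-

Derivation:
After op 1 [order #1] limit_sell(price=102, qty=6): fills=none; bids=[-] asks=[#1:6@102]
After op 2 [order #2] limit_buy(price=99, qty=10): fills=none; bids=[#2:10@99] asks=[#1:6@102]
After op 3 cancel(order #1): fills=none; bids=[#2:10@99] asks=[-]
After op 4 [order #3] market_buy(qty=6): fills=none; bids=[#2:10@99] asks=[-]
After op 5 [order #4] limit_buy(price=97, qty=10): fills=none; bids=[#2:10@99 #4:10@97] asks=[-]
After op 6 [order #5] limit_buy(price=99, qty=7): fills=none; bids=[#2:10@99 #5:7@99 #4:10@97] asks=[-]
After op 7 cancel(order #1): fills=none; bids=[#2:10@99 #5:7@99 #4:10@97] asks=[-]
After op 8 [order #6] market_sell(qty=4): fills=#2x#6:4@99; bids=[#2:6@99 #5:7@99 #4:10@97] asks=[-]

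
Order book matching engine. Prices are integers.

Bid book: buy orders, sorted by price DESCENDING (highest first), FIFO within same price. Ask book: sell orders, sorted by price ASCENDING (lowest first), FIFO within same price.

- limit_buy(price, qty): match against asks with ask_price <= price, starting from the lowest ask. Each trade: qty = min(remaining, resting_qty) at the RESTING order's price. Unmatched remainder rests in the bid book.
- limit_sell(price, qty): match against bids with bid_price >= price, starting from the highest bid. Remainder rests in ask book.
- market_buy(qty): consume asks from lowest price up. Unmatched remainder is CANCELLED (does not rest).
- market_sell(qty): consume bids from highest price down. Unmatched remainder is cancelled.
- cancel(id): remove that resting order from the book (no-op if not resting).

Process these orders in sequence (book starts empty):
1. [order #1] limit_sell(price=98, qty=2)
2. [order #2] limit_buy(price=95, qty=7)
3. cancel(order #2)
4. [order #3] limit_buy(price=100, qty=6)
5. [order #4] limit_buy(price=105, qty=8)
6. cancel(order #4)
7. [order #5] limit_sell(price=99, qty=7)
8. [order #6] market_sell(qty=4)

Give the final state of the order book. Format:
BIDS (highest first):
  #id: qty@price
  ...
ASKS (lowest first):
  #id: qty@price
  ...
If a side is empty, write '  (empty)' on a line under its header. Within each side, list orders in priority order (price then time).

After op 1 [order #1] limit_sell(price=98, qty=2): fills=none; bids=[-] asks=[#1:2@98]
After op 2 [order #2] limit_buy(price=95, qty=7): fills=none; bids=[#2:7@95] asks=[#1:2@98]
After op 3 cancel(order #2): fills=none; bids=[-] asks=[#1:2@98]
After op 4 [order #3] limit_buy(price=100, qty=6): fills=#3x#1:2@98; bids=[#3:4@100] asks=[-]
After op 5 [order #4] limit_buy(price=105, qty=8): fills=none; bids=[#4:8@105 #3:4@100] asks=[-]
After op 6 cancel(order #4): fills=none; bids=[#3:4@100] asks=[-]
After op 7 [order #5] limit_sell(price=99, qty=7): fills=#3x#5:4@100; bids=[-] asks=[#5:3@99]
After op 8 [order #6] market_sell(qty=4): fills=none; bids=[-] asks=[#5:3@99]

Answer: BIDS (highest first):
  (empty)
ASKS (lowest first):
  #5: 3@99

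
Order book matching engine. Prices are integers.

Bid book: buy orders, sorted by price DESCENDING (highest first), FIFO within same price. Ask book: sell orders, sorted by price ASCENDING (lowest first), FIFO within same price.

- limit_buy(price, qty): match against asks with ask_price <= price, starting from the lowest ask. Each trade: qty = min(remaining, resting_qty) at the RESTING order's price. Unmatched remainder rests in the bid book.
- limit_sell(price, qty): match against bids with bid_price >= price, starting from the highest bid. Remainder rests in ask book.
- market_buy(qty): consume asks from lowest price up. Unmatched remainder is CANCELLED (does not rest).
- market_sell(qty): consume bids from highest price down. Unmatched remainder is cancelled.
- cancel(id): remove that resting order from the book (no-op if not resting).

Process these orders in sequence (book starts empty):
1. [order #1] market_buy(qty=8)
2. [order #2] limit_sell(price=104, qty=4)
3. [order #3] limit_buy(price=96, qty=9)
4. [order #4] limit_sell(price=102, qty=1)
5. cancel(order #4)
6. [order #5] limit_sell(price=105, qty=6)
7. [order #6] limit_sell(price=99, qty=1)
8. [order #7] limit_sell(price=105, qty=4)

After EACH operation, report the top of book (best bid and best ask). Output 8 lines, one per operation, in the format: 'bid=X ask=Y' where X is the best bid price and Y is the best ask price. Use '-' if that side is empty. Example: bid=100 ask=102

After op 1 [order #1] market_buy(qty=8): fills=none; bids=[-] asks=[-]
After op 2 [order #2] limit_sell(price=104, qty=4): fills=none; bids=[-] asks=[#2:4@104]
After op 3 [order #3] limit_buy(price=96, qty=9): fills=none; bids=[#3:9@96] asks=[#2:4@104]
After op 4 [order #4] limit_sell(price=102, qty=1): fills=none; bids=[#3:9@96] asks=[#4:1@102 #2:4@104]
After op 5 cancel(order #4): fills=none; bids=[#3:9@96] asks=[#2:4@104]
After op 6 [order #5] limit_sell(price=105, qty=6): fills=none; bids=[#3:9@96] asks=[#2:4@104 #5:6@105]
After op 7 [order #6] limit_sell(price=99, qty=1): fills=none; bids=[#3:9@96] asks=[#6:1@99 #2:4@104 #5:6@105]
After op 8 [order #7] limit_sell(price=105, qty=4): fills=none; bids=[#3:9@96] asks=[#6:1@99 #2:4@104 #5:6@105 #7:4@105]

Answer: bid=- ask=-
bid=- ask=104
bid=96 ask=104
bid=96 ask=102
bid=96 ask=104
bid=96 ask=104
bid=96 ask=99
bid=96 ask=99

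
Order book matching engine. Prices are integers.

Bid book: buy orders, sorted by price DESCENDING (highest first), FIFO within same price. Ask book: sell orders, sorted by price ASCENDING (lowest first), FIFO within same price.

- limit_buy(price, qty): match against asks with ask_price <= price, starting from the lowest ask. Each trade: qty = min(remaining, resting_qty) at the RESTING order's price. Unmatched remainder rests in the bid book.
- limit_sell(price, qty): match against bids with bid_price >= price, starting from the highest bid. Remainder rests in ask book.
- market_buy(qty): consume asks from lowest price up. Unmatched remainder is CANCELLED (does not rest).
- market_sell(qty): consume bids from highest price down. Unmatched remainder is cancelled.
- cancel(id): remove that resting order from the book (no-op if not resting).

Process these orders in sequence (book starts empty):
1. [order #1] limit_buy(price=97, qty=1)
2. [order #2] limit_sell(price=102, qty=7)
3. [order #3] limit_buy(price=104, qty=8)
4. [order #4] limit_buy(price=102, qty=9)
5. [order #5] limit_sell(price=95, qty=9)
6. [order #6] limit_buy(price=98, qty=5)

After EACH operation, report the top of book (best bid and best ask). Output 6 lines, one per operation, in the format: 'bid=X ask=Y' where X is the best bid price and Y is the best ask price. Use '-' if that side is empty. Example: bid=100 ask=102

Answer: bid=97 ask=-
bid=97 ask=102
bid=104 ask=-
bid=104 ask=-
bid=102 ask=-
bid=102 ask=-

Derivation:
After op 1 [order #1] limit_buy(price=97, qty=1): fills=none; bids=[#1:1@97] asks=[-]
After op 2 [order #2] limit_sell(price=102, qty=7): fills=none; bids=[#1:1@97] asks=[#2:7@102]
After op 3 [order #3] limit_buy(price=104, qty=8): fills=#3x#2:7@102; bids=[#3:1@104 #1:1@97] asks=[-]
After op 4 [order #4] limit_buy(price=102, qty=9): fills=none; bids=[#3:1@104 #4:9@102 #1:1@97] asks=[-]
After op 5 [order #5] limit_sell(price=95, qty=9): fills=#3x#5:1@104 #4x#5:8@102; bids=[#4:1@102 #1:1@97] asks=[-]
After op 6 [order #6] limit_buy(price=98, qty=5): fills=none; bids=[#4:1@102 #6:5@98 #1:1@97] asks=[-]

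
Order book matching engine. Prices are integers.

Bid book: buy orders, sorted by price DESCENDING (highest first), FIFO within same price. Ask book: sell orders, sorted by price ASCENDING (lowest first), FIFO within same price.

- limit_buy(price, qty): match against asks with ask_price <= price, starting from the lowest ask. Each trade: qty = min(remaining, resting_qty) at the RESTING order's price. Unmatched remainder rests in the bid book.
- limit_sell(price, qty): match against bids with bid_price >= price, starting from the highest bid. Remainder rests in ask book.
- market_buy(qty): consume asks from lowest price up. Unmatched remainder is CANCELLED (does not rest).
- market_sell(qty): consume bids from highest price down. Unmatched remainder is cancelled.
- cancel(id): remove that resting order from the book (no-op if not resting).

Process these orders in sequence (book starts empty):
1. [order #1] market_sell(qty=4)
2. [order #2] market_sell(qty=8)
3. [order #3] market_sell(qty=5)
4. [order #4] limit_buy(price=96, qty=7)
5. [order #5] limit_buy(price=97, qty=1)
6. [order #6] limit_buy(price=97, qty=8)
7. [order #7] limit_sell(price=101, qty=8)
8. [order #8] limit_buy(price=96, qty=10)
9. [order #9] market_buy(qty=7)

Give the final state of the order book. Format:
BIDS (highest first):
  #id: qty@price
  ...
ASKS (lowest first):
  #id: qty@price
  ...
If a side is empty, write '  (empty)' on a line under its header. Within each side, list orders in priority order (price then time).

After op 1 [order #1] market_sell(qty=4): fills=none; bids=[-] asks=[-]
After op 2 [order #2] market_sell(qty=8): fills=none; bids=[-] asks=[-]
After op 3 [order #3] market_sell(qty=5): fills=none; bids=[-] asks=[-]
After op 4 [order #4] limit_buy(price=96, qty=7): fills=none; bids=[#4:7@96] asks=[-]
After op 5 [order #5] limit_buy(price=97, qty=1): fills=none; bids=[#5:1@97 #4:7@96] asks=[-]
After op 6 [order #6] limit_buy(price=97, qty=8): fills=none; bids=[#5:1@97 #6:8@97 #4:7@96] asks=[-]
After op 7 [order #7] limit_sell(price=101, qty=8): fills=none; bids=[#5:1@97 #6:8@97 #4:7@96] asks=[#7:8@101]
After op 8 [order #8] limit_buy(price=96, qty=10): fills=none; bids=[#5:1@97 #6:8@97 #4:7@96 #8:10@96] asks=[#7:8@101]
After op 9 [order #9] market_buy(qty=7): fills=#9x#7:7@101; bids=[#5:1@97 #6:8@97 #4:7@96 #8:10@96] asks=[#7:1@101]

Answer: BIDS (highest first):
  #5: 1@97
  #6: 8@97
  #4: 7@96
  #8: 10@96
ASKS (lowest first):
  #7: 1@101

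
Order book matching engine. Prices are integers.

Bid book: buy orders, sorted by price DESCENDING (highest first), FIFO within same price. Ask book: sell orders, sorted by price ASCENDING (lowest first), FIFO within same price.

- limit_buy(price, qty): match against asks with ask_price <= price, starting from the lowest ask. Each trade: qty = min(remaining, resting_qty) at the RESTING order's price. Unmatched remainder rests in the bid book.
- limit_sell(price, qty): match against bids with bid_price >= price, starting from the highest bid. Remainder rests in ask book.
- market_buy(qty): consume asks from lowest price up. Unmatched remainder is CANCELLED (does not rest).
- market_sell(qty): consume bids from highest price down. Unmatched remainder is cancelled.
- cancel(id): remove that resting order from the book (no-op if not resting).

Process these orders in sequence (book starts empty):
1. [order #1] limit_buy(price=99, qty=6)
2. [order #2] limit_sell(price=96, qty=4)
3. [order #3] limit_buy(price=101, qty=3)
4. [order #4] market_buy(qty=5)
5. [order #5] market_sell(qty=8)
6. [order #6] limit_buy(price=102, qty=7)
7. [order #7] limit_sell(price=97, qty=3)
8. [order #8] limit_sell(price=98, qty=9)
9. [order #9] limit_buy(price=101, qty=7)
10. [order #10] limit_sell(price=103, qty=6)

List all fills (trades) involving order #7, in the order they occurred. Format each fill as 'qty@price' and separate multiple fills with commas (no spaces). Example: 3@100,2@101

After op 1 [order #1] limit_buy(price=99, qty=6): fills=none; bids=[#1:6@99] asks=[-]
After op 2 [order #2] limit_sell(price=96, qty=4): fills=#1x#2:4@99; bids=[#1:2@99] asks=[-]
After op 3 [order #3] limit_buy(price=101, qty=3): fills=none; bids=[#3:3@101 #1:2@99] asks=[-]
After op 4 [order #4] market_buy(qty=5): fills=none; bids=[#3:3@101 #1:2@99] asks=[-]
After op 5 [order #5] market_sell(qty=8): fills=#3x#5:3@101 #1x#5:2@99; bids=[-] asks=[-]
After op 6 [order #6] limit_buy(price=102, qty=7): fills=none; bids=[#6:7@102] asks=[-]
After op 7 [order #7] limit_sell(price=97, qty=3): fills=#6x#7:3@102; bids=[#6:4@102] asks=[-]
After op 8 [order #8] limit_sell(price=98, qty=9): fills=#6x#8:4@102; bids=[-] asks=[#8:5@98]
After op 9 [order #9] limit_buy(price=101, qty=7): fills=#9x#8:5@98; bids=[#9:2@101] asks=[-]
After op 10 [order #10] limit_sell(price=103, qty=6): fills=none; bids=[#9:2@101] asks=[#10:6@103]

Answer: 3@102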